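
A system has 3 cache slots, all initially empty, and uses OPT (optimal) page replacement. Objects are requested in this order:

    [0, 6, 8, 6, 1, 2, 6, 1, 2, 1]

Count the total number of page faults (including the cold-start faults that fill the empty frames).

5

0: miss, frames (0)
6: miss, frames (0 6)
8: miss, frames (0 6 8)
6: hit
1: miss, evict 8, frames (0 6 1)
2: miss, evict 0, frames (6 1 2)
6: hit
1: hit
2: hit
1: hit
Page faults: 5.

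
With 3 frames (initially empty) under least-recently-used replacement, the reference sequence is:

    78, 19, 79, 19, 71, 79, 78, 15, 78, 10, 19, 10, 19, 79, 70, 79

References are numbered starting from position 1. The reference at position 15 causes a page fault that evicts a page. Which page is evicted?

pos 1: 78 → miss, frames (78)
pos 2: 19 → miss, frames (78 19)
pos 3: 79 → miss, frames (78 19 79)
pos 4: 19 → hit
pos 5: 71 → miss, evict 78, frames (79 19 71)
pos 6: 79 → hit
pos 7: 78 → miss, evict 19, frames (71 79 78)
pos 8: 15 → miss, evict 71, frames (79 78 15)
pos 9: 78 → hit
pos 10: 10 → miss, evict 79, frames (15 78 10)
pos 11: 19 → miss, evict 15, frames (78 10 19)
pos 12: 10 → hit
pos 13: 19 → hit
pos 14: 79 → miss, evict 78, frames (10 19 79)
pos 15: 70 → miss, evict 10, frames (19 79 70)
At position 15, page 10 is evicted.

10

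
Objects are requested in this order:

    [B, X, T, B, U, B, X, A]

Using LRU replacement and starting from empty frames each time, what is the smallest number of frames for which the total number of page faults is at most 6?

f=1: 8 faults
f=2: 7 faults
f=3: 6 faults
f=4: 5 faults
f=5: 5 faults
Smallest f with faults ≤ 6 is 3.

3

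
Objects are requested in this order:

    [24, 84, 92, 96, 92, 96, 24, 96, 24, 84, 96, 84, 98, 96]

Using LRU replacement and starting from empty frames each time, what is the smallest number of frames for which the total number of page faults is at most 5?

4

f=1: 14 faults
f=2: 9 faults
f=3: 7 faults
f=4: 5 faults
f=5: 5 faults
Smallest f with faults ≤ 5 is 4.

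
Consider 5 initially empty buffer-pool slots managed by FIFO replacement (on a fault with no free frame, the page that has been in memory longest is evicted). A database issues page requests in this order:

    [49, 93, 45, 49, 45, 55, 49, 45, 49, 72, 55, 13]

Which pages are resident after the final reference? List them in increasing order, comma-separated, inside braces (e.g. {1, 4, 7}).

49 -> fault, frames (49)
93 -> fault, frames (49 93)
45 -> fault, frames (49 93 45)
49 -> hit
45 -> hit
55 -> fault, frames (49 93 45 55)
49 -> hit
45 -> hit
49 -> hit
72 -> fault, frames (49 93 45 55 72)
55 -> hit
13 -> fault, evict 49, frames (93 45 55 72 13)

{13, 45, 55, 72, 93}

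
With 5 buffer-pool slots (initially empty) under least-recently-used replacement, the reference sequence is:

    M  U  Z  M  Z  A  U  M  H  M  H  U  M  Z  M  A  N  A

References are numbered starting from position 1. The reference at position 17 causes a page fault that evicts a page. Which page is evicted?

pos 1: M -> fault, frames [M]
pos 2: U -> fault, frames [M, U]
pos 3: Z -> fault, frames [M, U, Z]
pos 4: M -> hit
pos 5: Z -> hit
pos 6: A -> fault, frames [U, M, Z, A]
pos 7: U -> hit
pos 8: M -> hit
pos 9: H -> fault, frames [Z, A, U, M, H]
pos 10: M -> hit
pos 11: H -> hit
pos 12: U -> hit
pos 13: M -> hit
pos 14: Z -> hit
pos 15: M -> hit
pos 16: A -> hit
pos 17: N -> fault, evict H, frames [U, Z, M, A, N]
At position 17, page H is evicted.

H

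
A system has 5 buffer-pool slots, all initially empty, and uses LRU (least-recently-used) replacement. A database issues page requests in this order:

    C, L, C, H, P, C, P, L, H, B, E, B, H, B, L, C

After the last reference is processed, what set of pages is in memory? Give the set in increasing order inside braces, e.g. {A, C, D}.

C → fault, frames [C]
L → fault, frames [C, L]
C → hit
H → fault, frames [L, C, H]
P → fault, frames [L, C, H, P]
C → hit
P → hit
L → hit
H → hit
B → fault, frames [C, P, L, H, B]
E → fault, evict C, frames [P, L, H, B, E]
B → hit
H → hit
B → hit
L → hit
C → fault, evict P, frames [E, H, B, L, C]

{B, C, E, H, L}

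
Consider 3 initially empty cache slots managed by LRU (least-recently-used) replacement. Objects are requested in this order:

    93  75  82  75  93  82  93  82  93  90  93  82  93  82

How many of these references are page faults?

93 -> miss, frames {93}
75 -> miss, frames {93,75}
82 -> miss, frames {93,75,82}
75 -> hit
93 -> hit
82 -> hit
93 -> hit
82 -> hit
93 -> hit
90 -> miss, evict 75, frames {82,93,90}
93 -> hit
82 -> hit
93 -> hit
82 -> hit
Page faults: 4.

4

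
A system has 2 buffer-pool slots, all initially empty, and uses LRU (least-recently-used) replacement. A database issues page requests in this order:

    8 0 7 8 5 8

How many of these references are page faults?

8 → fault, frames [8]
0 → fault, frames [8, 0]
7 → fault, evict 8, frames [0, 7]
8 → fault, evict 0, frames [7, 8]
5 → fault, evict 7, frames [8, 5]
8 → hit
Page faults: 5.

5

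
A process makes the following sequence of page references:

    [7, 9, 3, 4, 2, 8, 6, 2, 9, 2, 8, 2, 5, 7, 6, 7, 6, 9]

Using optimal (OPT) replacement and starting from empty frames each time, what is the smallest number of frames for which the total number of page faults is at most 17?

2

f=1: 18 faults
f=2: 13 faults
f=3: 11 faults
f=4: 9 faults
f=5: 8 faults
f=6: 8 faults
f=7: 8 faults
f=8: 8 faults
Smallest f with faults ≤ 17 is 2.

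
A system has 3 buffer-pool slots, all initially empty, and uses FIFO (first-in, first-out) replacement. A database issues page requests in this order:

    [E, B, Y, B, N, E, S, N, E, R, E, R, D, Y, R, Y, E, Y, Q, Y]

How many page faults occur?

E: miss, frames [E]
B: miss, frames [E, B]
Y: miss, frames [E, B, Y]
B: hit
N: miss, evict E, frames [B, Y, N]
E: miss, evict B, frames [Y, N, E]
S: miss, evict Y, frames [N, E, S]
N: hit
E: hit
R: miss, evict N, frames [E, S, R]
E: hit
R: hit
D: miss, evict E, frames [S, R, D]
Y: miss, evict S, frames [R, D, Y]
R: hit
Y: hit
E: miss, evict R, frames [D, Y, E]
Y: hit
Q: miss, evict D, frames [Y, E, Q]
Y: hit
Page faults: 11.

11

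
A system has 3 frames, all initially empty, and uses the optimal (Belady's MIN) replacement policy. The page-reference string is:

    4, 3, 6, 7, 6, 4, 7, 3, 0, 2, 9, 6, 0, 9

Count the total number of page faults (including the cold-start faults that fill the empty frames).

4: miss, frames (4)
3: miss, frames (4 3)
6: miss, frames (4 3 6)
7: miss, evict 3, frames (4 6 7)
6: hit
4: hit
7: hit
3: miss, evict 7, frames (4 6 3)
0: miss, evict 3, frames (4 6 0)
2: miss, evict 4, frames (6 0 2)
9: miss, evict 2, frames (6 0 9)
6: hit
0: hit
9: hit
Page faults: 8.

8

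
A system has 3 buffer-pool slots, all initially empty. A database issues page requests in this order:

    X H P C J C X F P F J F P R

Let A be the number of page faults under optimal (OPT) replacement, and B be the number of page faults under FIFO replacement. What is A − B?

Under OPT: F F F F F . . F F . . . . F → 8 faults.
Under FIFO: F F F F F . F F F . F . . F → 10 faults.
A − B = 8 − 10 = -2.

-2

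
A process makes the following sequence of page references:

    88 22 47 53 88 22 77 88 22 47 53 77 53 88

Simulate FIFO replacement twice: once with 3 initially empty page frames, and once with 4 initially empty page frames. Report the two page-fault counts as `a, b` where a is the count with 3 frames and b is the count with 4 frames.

10, 11

3 frames: F F F F F F F . . F F . . F → 10 faults.
4 frames: F F F F . . F F F F F F . F → 11 faults.
11 > 10: adding a frame increased faults — Belady's anomaly.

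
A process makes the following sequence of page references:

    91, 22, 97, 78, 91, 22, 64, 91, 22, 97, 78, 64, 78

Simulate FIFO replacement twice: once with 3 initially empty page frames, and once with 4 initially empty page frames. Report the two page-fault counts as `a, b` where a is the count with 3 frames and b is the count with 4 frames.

3 frames: F F F F F F F . . F F . . → 9 faults.
4 frames: F F F F . . F F F F F F . → 10 faults.
10 > 9: adding a frame increased faults — Belady's anomaly.

9, 10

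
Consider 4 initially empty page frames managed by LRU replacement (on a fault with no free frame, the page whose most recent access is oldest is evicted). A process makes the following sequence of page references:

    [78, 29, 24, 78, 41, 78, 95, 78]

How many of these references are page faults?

78: fault, frames {78}
29: fault, frames {78,29}
24: fault, frames {78,29,24}
78: hit
41: fault, frames {29,24,78,41}
78: hit
95: fault, evict 29, frames {24,41,78,95}
78: hit
Page faults: 5.

5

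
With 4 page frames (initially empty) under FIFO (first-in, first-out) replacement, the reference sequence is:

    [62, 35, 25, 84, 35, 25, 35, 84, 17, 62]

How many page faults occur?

62 → fault, frames (62)
35 → fault, frames (62 35)
25 → fault, frames (62 35 25)
84 → fault, frames (62 35 25 84)
35 → hit
25 → hit
35 → hit
84 → hit
17 → fault, evict 62, frames (35 25 84 17)
62 → fault, evict 35, frames (25 84 17 62)
Page faults: 6.

6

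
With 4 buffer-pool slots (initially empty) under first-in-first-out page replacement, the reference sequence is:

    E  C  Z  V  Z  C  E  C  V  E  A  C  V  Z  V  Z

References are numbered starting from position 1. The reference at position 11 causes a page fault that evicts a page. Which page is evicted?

pos 1: E → fault, frames {E}
pos 2: C → fault, frames {E,C}
pos 3: Z → fault, frames {E,C,Z}
pos 4: V → fault, frames {E,C,Z,V}
pos 5: Z → hit
pos 6: C → hit
pos 7: E → hit
pos 8: C → hit
pos 9: V → hit
pos 10: E → hit
pos 11: A → fault, evict E, frames {C,Z,V,A}
At position 11, page E is evicted.

E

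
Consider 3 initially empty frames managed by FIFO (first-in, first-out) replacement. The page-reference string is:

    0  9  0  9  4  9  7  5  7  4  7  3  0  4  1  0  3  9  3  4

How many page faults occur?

0 -> miss, frames {0}
9 -> miss, frames {0,9}
0 -> hit
9 -> hit
4 -> miss, frames {0,9,4}
9 -> hit
7 -> miss, evict 0, frames {9,4,7}
5 -> miss, evict 9, frames {4,7,5}
7 -> hit
4 -> hit
7 -> hit
3 -> miss, evict 4, frames {7,5,3}
0 -> miss, evict 7, frames {5,3,0}
4 -> miss, evict 5, frames {3,0,4}
1 -> miss, evict 3, frames {0,4,1}
0 -> hit
3 -> miss, evict 0, frames {4,1,3}
9 -> miss, evict 4, frames {1,3,9}
3 -> hit
4 -> miss, evict 1, frames {3,9,4}
Page faults: 12.

12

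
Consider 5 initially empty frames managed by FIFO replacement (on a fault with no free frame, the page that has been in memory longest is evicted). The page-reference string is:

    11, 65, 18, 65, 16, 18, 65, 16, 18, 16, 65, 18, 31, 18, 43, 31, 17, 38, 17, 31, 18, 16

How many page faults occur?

11: miss, frames (11)
65: miss, frames (11 65)
18: miss, frames (11 65 18)
65: hit
16: miss, frames (11 65 18 16)
18: hit
65: hit
16: hit
18: hit
16: hit
65: hit
18: hit
31: miss, frames (11 65 18 16 31)
18: hit
43: miss, evict 11, frames (65 18 16 31 43)
31: hit
17: miss, evict 65, frames (18 16 31 43 17)
38: miss, evict 18, frames (16 31 43 17 38)
17: hit
31: hit
18: miss, evict 16, frames (31 43 17 38 18)
16: miss, evict 31, frames (43 17 38 18 16)
Page faults: 10.

10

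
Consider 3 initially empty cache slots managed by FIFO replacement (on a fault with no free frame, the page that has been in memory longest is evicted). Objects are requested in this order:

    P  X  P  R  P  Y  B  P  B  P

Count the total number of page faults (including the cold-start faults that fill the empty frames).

6

P: miss, frames (P)
X: miss, frames (P X)
P: hit
R: miss, frames (P X R)
P: hit
Y: miss, evict P, frames (X R Y)
B: miss, evict X, frames (R Y B)
P: miss, evict R, frames (Y B P)
B: hit
P: hit
Page faults: 6.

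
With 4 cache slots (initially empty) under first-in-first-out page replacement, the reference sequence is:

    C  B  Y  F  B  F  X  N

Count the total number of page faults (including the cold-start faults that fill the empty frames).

6

C -> fault, frames [C]
B -> fault, frames [C, B]
Y -> fault, frames [C, B, Y]
F -> fault, frames [C, B, Y, F]
B -> hit
F -> hit
X -> fault, evict C, frames [B, Y, F, X]
N -> fault, evict B, frames [Y, F, X, N]
Page faults: 6.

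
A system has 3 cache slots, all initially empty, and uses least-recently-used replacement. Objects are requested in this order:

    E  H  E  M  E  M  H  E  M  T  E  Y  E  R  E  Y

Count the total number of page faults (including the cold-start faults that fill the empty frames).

6

E: fault, frames [E]
H: fault, frames [E, H]
E: hit
M: fault, frames [H, E, M]
E: hit
M: hit
H: hit
E: hit
M: hit
T: fault, evict H, frames [E, M, T]
E: hit
Y: fault, evict M, frames [T, E, Y]
E: hit
R: fault, evict T, frames [Y, E, R]
E: hit
Y: hit
Page faults: 6.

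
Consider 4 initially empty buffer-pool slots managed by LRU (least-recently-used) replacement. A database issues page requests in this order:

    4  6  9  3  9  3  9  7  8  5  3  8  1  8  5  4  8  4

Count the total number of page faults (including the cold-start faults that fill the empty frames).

4 -> miss, frames {4}
6 -> miss, frames {4,6}
9 -> miss, frames {4,6,9}
3 -> miss, frames {4,6,9,3}
9 -> hit
3 -> hit
9 -> hit
7 -> miss, evict 4, frames {6,3,9,7}
8 -> miss, evict 6, frames {3,9,7,8}
5 -> miss, evict 3, frames {9,7,8,5}
3 -> miss, evict 9, frames {7,8,5,3}
8 -> hit
1 -> miss, evict 7, frames {5,3,8,1}
8 -> hit
5 -> hit
4 -> miss, evict 3, frames {1,8,5,4}
8 -> hit
4 -> hit
Page faults: 10.

10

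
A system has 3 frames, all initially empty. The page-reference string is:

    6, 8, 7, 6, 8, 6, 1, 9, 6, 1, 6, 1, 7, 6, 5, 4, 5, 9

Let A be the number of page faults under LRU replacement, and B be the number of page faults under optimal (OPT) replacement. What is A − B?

Under LRU: F F F . . . F F . . . . F . F F . F → 9 faults.
Under OPT: F F F . . . F F . . . . F . F F . . → 8 faults.
A − B = 9 − 8 = 1.

1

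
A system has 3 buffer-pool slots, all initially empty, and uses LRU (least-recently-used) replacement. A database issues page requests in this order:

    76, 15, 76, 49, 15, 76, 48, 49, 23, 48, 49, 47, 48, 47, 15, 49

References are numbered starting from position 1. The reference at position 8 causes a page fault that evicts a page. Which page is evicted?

15

pos 1: 76: miss, frames (76)
pos 2: 15: miss, frames (76 15)
pos 3: 76: hit
pos 4: 49: miss, frames (15 76 49)
pos 5: 15: hit
pos 6: 76: hit
pos 7: 48: miss, evict 49, frames (15 76 48)
pos 8: 49: miss, evict 15, frames (76 48 49)
At position 8, page 15 is evicted.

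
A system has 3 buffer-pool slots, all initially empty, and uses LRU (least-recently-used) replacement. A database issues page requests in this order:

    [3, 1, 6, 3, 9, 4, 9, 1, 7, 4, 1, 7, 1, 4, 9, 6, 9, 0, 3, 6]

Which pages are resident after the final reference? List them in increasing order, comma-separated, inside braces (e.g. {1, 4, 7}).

{0, 3, 6}

3: fault, frames (3)
1: fault, frames (3 1)
6: fault, frames (3 1 6)
3: hit
9: fault, evict 1, frames (6 3 9)
4: fault, evict 6, frames (3 9 4)
9: hit
1: fault, evict 3, frames (4 9 1)
7: fault, evict 4, frames (9 1 7)
4: fault, evict 9, frames (1 7 4)
1: hit
7: hit
1: hit
4: hit
9: fault, evict 7, frames (1 4 9)
6: fault, evict 1, frames (4 9 6)
9: hit
0: fault, evict 4, frames (6 9 0)
3: fault, evict 6, frames (9 0 3)
6: fault, evict 9, frames (0 3 6)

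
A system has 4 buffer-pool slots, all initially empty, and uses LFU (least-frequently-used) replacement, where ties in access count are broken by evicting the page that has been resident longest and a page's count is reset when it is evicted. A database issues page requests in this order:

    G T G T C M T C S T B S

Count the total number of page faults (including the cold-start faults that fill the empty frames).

G → miss, frames (G)
T → miss, frames (G T)
G → hit
T → hit
C → miss, frames (G T C)
M → miss, frames (G T C M)
T → hit
C → hit
S → miss, evict M, frames (G T C S)
T → hit
B → miss, evict S, frames (G T C B)
S → miss, evict B, frames (G T C S)
Page faults: 7.

7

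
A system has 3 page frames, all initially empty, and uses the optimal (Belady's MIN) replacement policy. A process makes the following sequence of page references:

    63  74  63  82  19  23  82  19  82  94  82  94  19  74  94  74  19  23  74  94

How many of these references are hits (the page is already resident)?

12

63 -> miss, frames (63)
74 -> miss, frames (63 74)
63 -> hit
82 -> miss, frames (63 74 82)
19 -> miss, evict 63, frames (74 82 19)
23 -> miss, evict 74, frames (82 19 23)
82 -> hit
19 -> hit
82 -> hit
94 -> miss, evict 23, frames (82 19 94)
82 -> hit
94 -> hit
19 -> hit
74 -> miss, evict 82, frames (19 94 74)
94 -> hit
74 -> hit
19 -> hit
23 -> miss, evict 19, frames (94 74 23)
74 -> hit
94 -> hit
Hits: 12.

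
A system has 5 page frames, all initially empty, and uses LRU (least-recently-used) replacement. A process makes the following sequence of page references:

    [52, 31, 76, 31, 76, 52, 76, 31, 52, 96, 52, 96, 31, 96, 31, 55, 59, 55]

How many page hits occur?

12

52 -> fault, frames [52]
31 -> fault, frames [52, 31]
76 -> fault, frames [52, 31, 76]
31 -> hit
76 -> hit
52 -> hit
76 -> hit
31 -> hit
52 -> hit
96 -> fault, frames [76, 31, 52, 96]
52 -> hit
96 -> hit
31 -> hit
96 -> hit
31 -> hit
55 -> fault, frames [76, 52, 96, 31, 55]
59 -> fault, evict 76, frames [52, 96, 31, 55, 59]
55 -> hit
Hits: 12.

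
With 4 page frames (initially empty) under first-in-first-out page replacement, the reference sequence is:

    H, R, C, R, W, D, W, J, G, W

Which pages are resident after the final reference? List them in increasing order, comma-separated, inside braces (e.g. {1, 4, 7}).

{D, G, J, W}

H: miss, frames {H}
R: miss, frames {H,R}
C: miss, frames {H,R,C}
R: hit
W: miss, frames {H,R,C,W}
D: miss, evict H, frames {R,C,W,D}
W: hit
J: miss, evict R, frames {C,W,D,J}
G: miss, evict C, frames {W,D,J,G}
W: hit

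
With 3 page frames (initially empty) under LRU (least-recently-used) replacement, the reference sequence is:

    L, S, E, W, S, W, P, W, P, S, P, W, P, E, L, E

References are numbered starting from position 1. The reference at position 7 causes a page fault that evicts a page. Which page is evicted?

E

pos 1: L → miss, frames [L]
pos 2: S → miss, frames [L, S]
pos 3: E → miss, frames [L, S, E]
pos 4: W → miss, evict L, frames [S, E, W]
pos 5: S → hit
pos 6: W → hit
pos 7: P → miss, evict E, frames [S, W, P]
At position 7, page E is evicted.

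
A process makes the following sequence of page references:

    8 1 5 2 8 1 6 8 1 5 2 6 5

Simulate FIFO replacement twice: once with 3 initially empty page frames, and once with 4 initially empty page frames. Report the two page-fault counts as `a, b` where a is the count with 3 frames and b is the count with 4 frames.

3 frames: F F F F F F F . . F F . . → 9 faults.
4 frames: F F F F . . F F F F F F . → 10 faults.
10 > 9: adding a frame increased faults — Belady's anomaly.

9, 10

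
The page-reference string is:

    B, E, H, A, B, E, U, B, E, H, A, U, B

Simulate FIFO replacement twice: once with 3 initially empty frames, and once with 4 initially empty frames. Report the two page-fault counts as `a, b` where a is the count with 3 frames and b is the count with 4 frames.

3 frames: F F F F F F F . . F F . F → 10 faults.
4 frames: F F F F . . F F F F F F F → 11 faults.
11 > 10: adding a frame increased faults — Belady's anomaly.

10, 11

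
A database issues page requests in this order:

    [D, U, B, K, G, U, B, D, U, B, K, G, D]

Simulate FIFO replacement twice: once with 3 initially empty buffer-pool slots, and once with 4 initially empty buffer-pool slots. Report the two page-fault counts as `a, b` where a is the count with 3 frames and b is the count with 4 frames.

10, 11

3 frames: F F F F F F F F . . F F . → 10 faults.
4 frames: F F F F F . . F F F F F F → 11 faults.
11 > 10: adding a frame increased faults — Belady's anomaly.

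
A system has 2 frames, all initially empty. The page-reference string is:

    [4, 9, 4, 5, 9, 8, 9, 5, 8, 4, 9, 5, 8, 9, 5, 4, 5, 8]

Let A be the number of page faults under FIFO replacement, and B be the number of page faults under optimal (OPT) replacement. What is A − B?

Under FIFO: F F . F . F F F F F F F F F F F . F → 15 faults.
Under OPT: F F . F . F . F . F F . F . F F . F → 11 faults.
A − B = 15 − 11 = 4.

4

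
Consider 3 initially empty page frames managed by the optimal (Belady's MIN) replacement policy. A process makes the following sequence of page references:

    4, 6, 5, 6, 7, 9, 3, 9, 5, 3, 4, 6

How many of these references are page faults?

8

4 -> miss, frames [4]
6 -> miss, frames [4, 6]
5 -> miss, frames [4, 6, 5]
6 -> hit
7 -> miss, evict 6, frames [4, 5, 7]
9 -> miss, evict 7, frames [4, 5, 9]
3 -> miss, evict 4, frames [5, 9, 3]
9 -> hit
5 -> hit
3 -> hit
4 -> miss, evict 3, frames [5, 9, 4]
6 -> miss, evict 4, frames [5, 9, 6]
Page faults: 8.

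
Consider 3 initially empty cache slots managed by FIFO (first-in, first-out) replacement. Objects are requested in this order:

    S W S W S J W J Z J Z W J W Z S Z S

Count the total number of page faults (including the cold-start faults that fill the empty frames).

S → miss, frames [S]
W → miss, frames [S, W]
S → hit
W → hit
S → hit
J → miss, frames [S, W, J]
W → hit
J → hit
Z → miss, evict S, frames [W, J, Z]
J → hit
Z → hit
W → hit
J → hit
W → hit
Z → hit
S → miss, evict W, frames [J, Z, S]
Z → hit
S → hit
Page faults: 5.

5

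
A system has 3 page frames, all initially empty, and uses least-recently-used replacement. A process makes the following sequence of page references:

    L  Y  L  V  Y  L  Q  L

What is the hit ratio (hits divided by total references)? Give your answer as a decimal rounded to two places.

L: miss, frames (L)
Y: miss, frames (L Y)
L: hit
V: miss, frames (Y L V)
Y: hit
L: hit
Q: miss, evict V, frames (Y L Q)
L: hit
Hits: 4 of 8 references → 4/8 = 0.5000.

0.50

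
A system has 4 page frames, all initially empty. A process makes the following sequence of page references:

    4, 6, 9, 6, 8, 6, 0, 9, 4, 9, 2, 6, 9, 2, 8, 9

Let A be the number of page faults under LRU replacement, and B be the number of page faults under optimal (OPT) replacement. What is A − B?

Under LRU: F F F . F . F . F . F F . . F . → 9 faults.
Under OPT: F F F . F . F . . . F . . . F . → 7 faults.
A − B = 9 − 7 = 2.

2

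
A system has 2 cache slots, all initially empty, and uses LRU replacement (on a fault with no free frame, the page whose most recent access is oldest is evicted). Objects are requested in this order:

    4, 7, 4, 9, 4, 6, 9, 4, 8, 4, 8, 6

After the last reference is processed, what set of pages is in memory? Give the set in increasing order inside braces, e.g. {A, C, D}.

{6, 8}

4 -> miss, frames (4)
7 -> miss, frames (4 7)
4 -> hit
9 -> miss, evict 7, frames (4 9)
4 -> hit
6 -> miss, evict 9, frames (4 6)
9 -> miss, evict 4, frames (6 9)
4 -> miss, evict 6, frames (9 4)
8 -> miss, evict 9, frames (4 8)
4 -> hit
8 -> hit
6 -> miss, evict 4, frames (8 6)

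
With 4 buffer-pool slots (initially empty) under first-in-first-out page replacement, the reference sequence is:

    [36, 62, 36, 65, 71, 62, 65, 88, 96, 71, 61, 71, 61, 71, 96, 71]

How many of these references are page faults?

7

36: fault, frames {36}
62: fault, frames {36,62}
36: hit
65: fault, frames {36,62,65}
71: fault, frames {36,62,65,71}
62: hit
65: hit
88: fault, evict 36, frames {62,65,71,88}
96: fault, evict 62, frames {65,71,88,96}
71: hit
61: fault, evict 65, frames {71,88,96,61}
71: hit
61: hit
71: hit
96: hit
71: hit
Page faults: 7.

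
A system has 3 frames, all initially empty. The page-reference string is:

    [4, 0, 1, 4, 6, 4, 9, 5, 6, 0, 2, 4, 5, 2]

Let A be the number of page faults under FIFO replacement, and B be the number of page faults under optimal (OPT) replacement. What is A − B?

Under FIFO: F F F . F F F F F F F F F . → 12 faults.
Under OPT: F F F . F . F F . . F F . . → 8 faults.
A − B = 12 − 8 = 4.

4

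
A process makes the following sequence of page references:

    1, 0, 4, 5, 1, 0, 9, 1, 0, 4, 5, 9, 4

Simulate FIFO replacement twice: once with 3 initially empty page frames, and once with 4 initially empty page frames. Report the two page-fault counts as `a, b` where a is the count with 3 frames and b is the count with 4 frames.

3 frames: F F F F F F F . . F F . . → 9 faults.
4 frames: F F F F . . F F F F F F . → 10 faults.
10 > 9: adding a frame increased faults — Belady's anomaly.

9, 10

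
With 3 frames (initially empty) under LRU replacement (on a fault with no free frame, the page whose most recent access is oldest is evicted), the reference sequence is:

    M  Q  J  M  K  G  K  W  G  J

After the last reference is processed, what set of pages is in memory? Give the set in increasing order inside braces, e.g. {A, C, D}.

M -> miss, frames {M}
Q -> miss, frames {M,Q}
J -> miss, frames {M,Q,J}
M -> hit
K -> miss, evict Q, frames {J,M,K}
G -> miss, evict J, frames {M,K,G}
K -> hit
W -> miss, evict M, frames {G,K,W}
G -> hit
J -> miss, evict K, frames {W,G,J}

{G, J, W}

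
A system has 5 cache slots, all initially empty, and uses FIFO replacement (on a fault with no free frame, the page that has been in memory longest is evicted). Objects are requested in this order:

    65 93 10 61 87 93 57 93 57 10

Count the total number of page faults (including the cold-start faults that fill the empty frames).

6

65 -> fault, frames {65}
93 -> fault, frames {65,93}
10 -> fault, frames {65,93,10}
61 -> fault, frames {65,93,10,61}
87 -> fault, frames {65,93,10,61,87}
93 -> hit
57 -> fault, evict 65, frames {93,10,61,87,57}
93 -> hit
57 -> hit
10 -> hit
Page faults: 6.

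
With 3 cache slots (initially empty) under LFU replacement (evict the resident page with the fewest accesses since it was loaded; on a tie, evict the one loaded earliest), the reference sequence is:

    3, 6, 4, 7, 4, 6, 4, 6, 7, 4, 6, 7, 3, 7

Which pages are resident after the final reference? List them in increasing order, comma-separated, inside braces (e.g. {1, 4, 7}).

3 → miss, frames [3]
6 → miss, frames [3, 6]
4 → miss, frames [3, 6, 4]
7 → miss, evict 3, frames [6, 4, 7]
4 → hit
6 → hit
4 → hit
6 → hit
7 → hit
4 → hit
6 → hit
7 → hit
3 → miss, evict 7, frames [6, 4, 3]
7 → miss, evict 3, frames [6, 4, 7]

{4, 6, 7}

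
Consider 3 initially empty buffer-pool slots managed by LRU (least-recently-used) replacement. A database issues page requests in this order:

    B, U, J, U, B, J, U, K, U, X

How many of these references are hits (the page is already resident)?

5

B: fault, frames [B]
U: fault, frames [B, U]
J: fault, frames [B, U, J]
U: hit
B: hit
J: hit
U: hit
K: fault, evict B, frames [J, U, K]
U: hit
X: fault, evict J, frames [K, U, X]
Hits: 5.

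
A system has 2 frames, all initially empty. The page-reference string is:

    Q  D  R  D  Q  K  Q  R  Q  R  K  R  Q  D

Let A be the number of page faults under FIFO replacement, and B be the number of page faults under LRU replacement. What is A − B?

2

Under FIFO: F F F . F F . F F . F F F F → 11 faults.
Under LRU: F F F . F F . F . . F . F F → 9 faults.
A − B = 11 − 9 = 2.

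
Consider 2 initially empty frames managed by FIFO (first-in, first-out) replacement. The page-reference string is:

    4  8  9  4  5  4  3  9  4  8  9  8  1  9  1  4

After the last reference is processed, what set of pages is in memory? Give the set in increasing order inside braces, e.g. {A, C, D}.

{1, 4}

4 -> fault, frames [4]
8 -> fault, frames [4, 8]
9 -> fault, evict 4, frames [8, 9]
4 -> fault, evict 8, frames [9, 4]
5 -> fault, evict 9, frames [4, 5]
4 -> hit
3 -> fault, evict 4, frames [5, 3]
9 -> fault, evict 5, frames [3, 9]
4 -> fault, evict 3, frames [9, 4]
8 -> fault, evict 9, frames [4, 8]
9 -> fault, evict 4, frames [8, 9]
8 -> hit
1 -> fault, evict 8, frames [9, 1]
9 -> hit
1 -> hit
4 -> fault, evict 9, frames [1, 4]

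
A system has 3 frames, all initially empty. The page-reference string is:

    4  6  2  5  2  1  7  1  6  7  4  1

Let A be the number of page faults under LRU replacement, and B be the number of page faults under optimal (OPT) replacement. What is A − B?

Under LRU: F F F F . F F . F . F F → 9 faults.
Under OPT: F F F F . F F . . . F . → 7 faults.
A − B = 9 − 7 = 2.

2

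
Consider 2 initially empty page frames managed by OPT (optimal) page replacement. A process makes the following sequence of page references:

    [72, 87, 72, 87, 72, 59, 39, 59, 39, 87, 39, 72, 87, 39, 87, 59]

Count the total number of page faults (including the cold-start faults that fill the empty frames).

72: miss, frames {72}
87: miss, frames {72,87}
72: hit
87: hit
72: hit
59: miss, evict 72, frames {87,59}
39: miss, evict 87, frames {59,39}
59: hit
39: hit
87: miss, evict 59, frames {39,87}
39: hit
72: miss, evict 39, frames {87,72}
87: hit
39: miss, evict 72, frames {87,39}
87: hit
59: miss, evict 39, frames {87,59}
Page faults: 8.

8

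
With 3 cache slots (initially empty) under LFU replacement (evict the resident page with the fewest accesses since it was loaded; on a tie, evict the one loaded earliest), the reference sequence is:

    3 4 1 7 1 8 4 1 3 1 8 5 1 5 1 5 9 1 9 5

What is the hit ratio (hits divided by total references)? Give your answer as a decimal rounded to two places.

0.50

3 → fault, frames {3}
4 → fault, frames {3,4}
1 → fault, frames {3,4,1}
7 → fault, evict 3, frames {4,1,7}
1 → hit
8 → fault, evict 4, frames {1,7,8}
4 → fault, evict 7, frames {1,8,4}
1 → hit
3 → fault, evict 8, frames {1,4,3}
1 → hit
8 → fault, evict 4, frames {1,3,8}
5 → fault, evict 3, frames {1,8,5}
1 → hit
5 → hit
1 → hit
5 → hit
9 → fault, evict 8, frames {1,5,9}
1 → hit
9 → hit
5 → hit
Hits: 10 of 20 references → 10/20 = 0.5000.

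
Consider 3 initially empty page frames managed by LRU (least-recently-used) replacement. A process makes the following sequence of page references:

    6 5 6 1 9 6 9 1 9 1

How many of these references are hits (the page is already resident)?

6

6: fault, frames (6)
5: fault, frames (6 5)
6: hit
1: fault, frames (5 6 1)
9: fault, evict 5, frames (6 1 9)
6: hit
9: hit
1: hit
9: hit
1: hit
Hits: 6.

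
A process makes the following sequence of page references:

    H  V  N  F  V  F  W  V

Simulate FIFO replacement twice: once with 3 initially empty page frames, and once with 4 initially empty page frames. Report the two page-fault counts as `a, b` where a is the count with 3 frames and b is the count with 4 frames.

3 frames: F F F F . . F F → 6 faults.
4 frames: F F F F . . F . → 5 faults.
5 < 6: adding a frame reduced faults, as is typical.

6, 5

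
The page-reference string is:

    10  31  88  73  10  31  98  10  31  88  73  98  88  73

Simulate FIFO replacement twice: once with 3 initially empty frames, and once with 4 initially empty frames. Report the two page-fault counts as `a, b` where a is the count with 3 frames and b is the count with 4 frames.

9, 10

3 frames: F F F F F F F . . F F . . . → 9 faults.
4 frames: F F F F . . F F F F F F . . → 10 faults.
10 > 9: adding a frame increased faults — Belady's anomaly.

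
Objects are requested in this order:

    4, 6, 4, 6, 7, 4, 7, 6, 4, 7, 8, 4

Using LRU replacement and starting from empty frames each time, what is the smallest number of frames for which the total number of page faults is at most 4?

3

f=1: 12 faults
f=2: 9 faults
f=3: 4 faults
f=4: 4 faults
Smallest f with faults ≤ 4 is 3.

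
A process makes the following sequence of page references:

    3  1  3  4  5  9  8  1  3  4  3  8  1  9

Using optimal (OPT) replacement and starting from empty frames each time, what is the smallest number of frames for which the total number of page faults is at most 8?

f=1: 14 faults
f=2: 11 faults
f=3: 9 faults
f=4: 7 faults
f=5: 6 faults
f=6: 6 faults
Smallest f with faults ≤ 8 is 4.

4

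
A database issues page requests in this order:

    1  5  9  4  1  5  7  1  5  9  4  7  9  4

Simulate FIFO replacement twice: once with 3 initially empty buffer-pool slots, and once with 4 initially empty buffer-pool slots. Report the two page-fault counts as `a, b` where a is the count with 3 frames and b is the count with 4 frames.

3 frames: F F F F F F F . . F F . . . → 9 faults.
4 frames: F F F F . . F F F F F F . . → 10 faults.
10 > 9: adding a frame increased faults — Belady's anomaly.

9, 10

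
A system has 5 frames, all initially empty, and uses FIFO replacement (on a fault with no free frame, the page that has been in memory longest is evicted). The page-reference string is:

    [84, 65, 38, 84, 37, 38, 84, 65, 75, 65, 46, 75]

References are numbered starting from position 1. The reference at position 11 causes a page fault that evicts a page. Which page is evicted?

84

pos 1: 84: miss, frames [84]
pos 2: 65: miss, frames [84, 65]
pos 3: 38: miss, frames [84, 65, 38]
pos 4: 84: hit
pos 5: 37: miss, frames [84, 65, 38, 37]
pos 6: 38: hit
pos 7: 84: hit
pos 8: 65: hit
pos 9: 75: miss, frames [84, 65, 38, 37, 75]
pos 10: 65: hit
pos 11: 46: miss, evict 84, frames [65, 38, 37, 75, 46]
At position 11, page 84 is evicted.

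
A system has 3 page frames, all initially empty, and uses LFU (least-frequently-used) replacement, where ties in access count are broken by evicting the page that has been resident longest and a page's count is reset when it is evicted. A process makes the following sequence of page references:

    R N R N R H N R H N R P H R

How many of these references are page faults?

R → miss, frames (R)
N → miss, frames (R N)
R → hit
N → hit
R → hit
H → miss, frames (R N H)
N → hit
R → hit
H → hit
N → hit
R → hit
P → miss, evict H, frames (R N P)
H → miss, evict P, frames (R N H)
R → hit
Page faults: 5.

5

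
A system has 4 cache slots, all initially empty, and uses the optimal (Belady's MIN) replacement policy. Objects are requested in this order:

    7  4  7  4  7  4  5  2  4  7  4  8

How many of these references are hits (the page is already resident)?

7

7: miss, frames (7)
4: miss, frames (7 4)
7: hit
4: hit
7: hit
4: hit
5: miss, frames (7 4 5)
2: miss, frames (7 4 5 2)
4: hit
7: hit
4: hit
8: miss, evict 2, frames (7 4 5 8)
Hits: 7.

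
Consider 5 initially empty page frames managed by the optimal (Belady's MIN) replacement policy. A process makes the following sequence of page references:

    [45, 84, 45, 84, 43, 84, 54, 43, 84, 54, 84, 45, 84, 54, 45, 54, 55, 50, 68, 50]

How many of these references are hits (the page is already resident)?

13

45 → fault, frames [45]
84 → fault, frames [45, 84]
45 → hit
84 → hit
43 → fault, frames [45, 84, 43]
84 → hit
54 → fault, frames [45, 84, 43, 54]
43 → hit
84 → hit
54 → hit
84 → hit
45 → hit
84 → hit
54 → hit
45 → hit
54 → hit
55 → fault, frames [45, 84, 43, 54, 55]
50 → fault, evict 55, frames [45, 84, 43, 54, 50]
68 → fault, evict 54, frames [45, 84, 43, 50, 68]
50 → hit
Hits: 13.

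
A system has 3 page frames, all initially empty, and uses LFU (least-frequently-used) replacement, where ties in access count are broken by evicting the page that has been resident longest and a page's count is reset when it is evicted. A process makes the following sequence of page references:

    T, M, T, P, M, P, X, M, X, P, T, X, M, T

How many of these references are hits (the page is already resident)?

7

T -> fault, frames (T)
M -> fault, frames (T M)
T -> hit
P -> fault, frames (T M P)
M -> hit
P -> hit
X -> fault, evict T, frames (M P X)
M -> hit
X -> hit
P -> hit
T -> fault, evict X, frames (M P T)
X -> fault, evict T, frames (M P X)
M -> hit
T -> fault, evict X, frames (M P T)
Hits: 7.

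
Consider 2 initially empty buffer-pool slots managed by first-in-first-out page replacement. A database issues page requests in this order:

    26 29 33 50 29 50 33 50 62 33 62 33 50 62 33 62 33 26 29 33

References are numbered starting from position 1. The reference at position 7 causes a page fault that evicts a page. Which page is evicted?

50

pos 1: 26 -> miss, frames [26]
pos 2: 29 -> miss, frames [26, 29]
pos 3: 33 -> miss, evict 26, frames [29, 33]
pos 4: 50 -> miss, evict 29, frames [33, 50]
pos 5: 29 -> miss, evict 33, frames [50, 29]
pos 6: 50 -> hit
pos 7: 33 -> miss, evict 50, frames [29, 33]
At position 7, page 50 is evicted.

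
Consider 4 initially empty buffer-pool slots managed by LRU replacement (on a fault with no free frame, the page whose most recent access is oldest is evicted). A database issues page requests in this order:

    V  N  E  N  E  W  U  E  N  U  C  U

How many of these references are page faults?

6

V -> miss, frames {V}
N -> miss, frames {V,N}
E -> miss, frames {V,N,E}
N -> hit
E -> hit
W -> miss, frames {V,N,E,W}
U -> miss, evict V, frames {N,E,W,U}
E -> hit
N -> hit
U -> hit
C -> miss, evict W, frames {E,N,U,C}
U -> hit
Page faults: 6.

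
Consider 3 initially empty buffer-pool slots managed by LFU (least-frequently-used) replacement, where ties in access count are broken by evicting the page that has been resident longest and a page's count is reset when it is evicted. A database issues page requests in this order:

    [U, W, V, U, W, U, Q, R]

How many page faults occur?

U → fault, frames [U]
W → fault, frames [U, W]
V → fault, frames [U, W, V]
U → hit
W → hit
U → hit
Q → fault, evict V, frames [U, W, Q]
R → fault, evict Q, frames [U, W, R]
Page faults: 5.

5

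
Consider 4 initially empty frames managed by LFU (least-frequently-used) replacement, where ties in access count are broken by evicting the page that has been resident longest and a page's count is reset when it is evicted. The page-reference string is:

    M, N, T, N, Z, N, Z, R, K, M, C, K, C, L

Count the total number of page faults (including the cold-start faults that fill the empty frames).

M → miss, frames (M)
N → miss, frames (M N)
T → miss, frames (M N T)
N → hit
Z → miss, frames (M N T Z)
N → hit
Z → hit
R → miss, evict M, frames (N T Z R)
K → miss, evict T, frames (N Z R K)
M → miss, evict R, frames (N Z K M)
C → miss, evict K, frames (N Z M C)
K → miss, evict M, frames (N Z C K)
C → hit
L → miss, evict K, frames (N Z C L)
Page faults: 10.

10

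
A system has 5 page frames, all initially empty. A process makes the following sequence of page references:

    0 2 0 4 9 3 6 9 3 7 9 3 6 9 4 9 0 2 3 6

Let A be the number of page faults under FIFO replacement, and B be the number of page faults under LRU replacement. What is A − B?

Under FIFO: F F . F F F F . . F . . . . . . F F . . → 9 faults.
Under LRU: F F . F F F F . . F . . . . . . F F F F → 11 faults.
A − B = 9 − 11 = -2.

-2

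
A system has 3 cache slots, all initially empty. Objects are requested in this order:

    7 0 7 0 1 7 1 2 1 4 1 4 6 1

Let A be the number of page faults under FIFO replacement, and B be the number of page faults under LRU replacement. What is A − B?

1

Under FIFO: F F . . F . . F . F . . F F → 7 faults.
Under LRU: F F . . F . . F . F . . F . → 6 faults.
A − B = 7 − 6 = 1.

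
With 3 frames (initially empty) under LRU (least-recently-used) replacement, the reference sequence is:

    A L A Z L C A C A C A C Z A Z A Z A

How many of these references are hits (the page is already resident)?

12

A -> miss, frames [A]
L -> miss, frames [A, L]
A -> hit
Z -> miss, frames [L, A, Z]
L -> hit
C -> miss, evict A, frames [Z, L, C]
A -> miss, evict Z, frames [L, C, A]
C -> hit
A -> hit
C -> hit
A -> hit
C -> hit
Z -> miss, evict L, frames [A, C, Z]
A -> hit
Z -> hit
A -> hit
Z -> hit
A -> hit
Hits: 12.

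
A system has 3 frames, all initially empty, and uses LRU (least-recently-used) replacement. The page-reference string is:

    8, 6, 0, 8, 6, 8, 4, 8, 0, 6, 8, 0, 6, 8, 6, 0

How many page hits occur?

10

8: miss, frames (8)
6: miss, frames (8 6)
0: miss, frames (8 6 0)
8: hit
6: hit
8: hit
4: miss, evict 0, frames (6 8 4)
8: hit
0: miss, evict 6, frames (4 8 0)
6: miss, evict 4, frames (8 0 6)
8: hit
0: hit
6: hit
8: hit
6: hit
0: hit
Hits: 10.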